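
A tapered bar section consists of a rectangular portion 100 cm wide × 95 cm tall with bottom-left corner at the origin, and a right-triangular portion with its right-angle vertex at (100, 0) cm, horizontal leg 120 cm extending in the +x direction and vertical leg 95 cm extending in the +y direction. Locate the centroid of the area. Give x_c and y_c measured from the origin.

Part | A | x̄ᵢ | ȳᵢ | A·x̄ᵢ | A·ȳᵢ
rectangular portion | 9500.00 | 50.00 | 47.50 | 475000.00 | 451250.00
triangular portion | 5700.00 | 140.00 | 31.67 | 798000.00 | 180500.00
Σ | 15200.00 |  |  | 1273000.00 | 631750.00
x_c = 1273000.00 / 15200.00 = 83.75 cm
y_c = 631750.00 / 15200.00 = 41.56 cm

x_c = 83.75 cm, y_c = 41.56 cm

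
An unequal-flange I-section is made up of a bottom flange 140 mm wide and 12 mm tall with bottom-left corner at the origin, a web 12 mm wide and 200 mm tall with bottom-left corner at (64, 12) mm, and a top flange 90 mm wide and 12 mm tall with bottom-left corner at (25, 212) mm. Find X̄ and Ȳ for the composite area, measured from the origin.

bottom flange: A = 140 × 12 = 1680.00, centroid at (70.00, 6.00).
web: A = 12 × 200 = 2400.00, centroid at (70.00, 112.00).
top flange: A = 90 × 12 = 1080.00, centroid at (70.00, 218.00).
ΣA = 5160.00 mm²
ΣAX̄ = (1680.00)(70.00) + (2400.00)(70.00) + (1080.00)(70.00) = 361200.00 mm³
ΣAȲ = (1680.00)(6.00) + (2400.00)(112.00) + (1080.00)(218.00) = 514320.00 mm³
X̄ = 361200.00 / 5160.00 = 70.00 mm
Ȳ = 514320.00 / 5160.00 = 99.67 mm

X̄ = 70.00 mm, Ȳ = 99.67 mm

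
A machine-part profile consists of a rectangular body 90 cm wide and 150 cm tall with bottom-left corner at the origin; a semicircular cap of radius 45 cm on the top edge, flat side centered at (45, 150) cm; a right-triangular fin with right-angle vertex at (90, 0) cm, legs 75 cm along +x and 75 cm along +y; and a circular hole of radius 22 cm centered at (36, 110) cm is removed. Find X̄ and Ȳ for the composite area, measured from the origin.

Part | A | x̄ᵢ | ȳᵢ | A·x̄ᵢ | A·ȳᵢ
rectangular body | 13500.00 | 45.00 | 75.00 | 607500.00 | 1012500.00
semicircular top | 3180.86 | 45.00 | 169.10 | 143138.82 | 537879.38
triangular fin | 2812.50 | 115.00 | 25.00 | 323437.50 | 70312.50
hole | -1520.53 | 36.00 | 110.00 | -54739.11 | -167258.39
Σ | 17972.83 |  |  | 1019337.20 | 1453433.49
X̄ = 1019337.20 / 17972.83 = 56.72 cm
Ȳ = 1453433.49 / 17972.83 = 80.87 cm

X̄ = 56.72 cm, Ȳ = 80.87 cm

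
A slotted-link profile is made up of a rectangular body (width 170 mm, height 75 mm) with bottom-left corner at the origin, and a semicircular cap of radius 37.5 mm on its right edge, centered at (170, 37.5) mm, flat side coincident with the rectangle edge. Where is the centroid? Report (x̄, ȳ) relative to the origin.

rectangular body: A = 170 × 75 = 12750.00, centroid at (85.00, 37.50).
semicircular end: A = ½π·37.5² = 2208.93, centroid at (185.92, 37.50).
ΣA = 14958.93 mm²
ΣAx̄ = (12750.00)(85.00) + (2208.93)(185.92) = 1494424.75 mm³
ΣAȳ = (12750.00)(37.50) + (2208.93)(37.50) = 560959.96 mm³
x̄ = 1494424.75 / 14958.93 = 99.90 mm
ȳ = 560959.96 / 14958.93 = 37.50 mm

x̄ = 99.90 mm, ȳ = 37.50 mm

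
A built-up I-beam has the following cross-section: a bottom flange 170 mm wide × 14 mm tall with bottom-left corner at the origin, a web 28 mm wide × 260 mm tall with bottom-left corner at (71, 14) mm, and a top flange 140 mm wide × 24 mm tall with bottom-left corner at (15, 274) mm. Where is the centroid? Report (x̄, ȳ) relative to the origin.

bottom flange: A = 170 × 14 = 2380.00, centroid at (85.00, 7.00).
web: A = 28 × 260 = 7280.00, centroid at (85.00, 144.00).
top flange: A = 140 × 24 = 3360.00, centroid at (85.00, 286.00).
ΣA = 13020.00 mm², ΣAx̄ = 1106700.00 mm³, ΣAȳ = 2025940.00 mm³.
x̄ = 1106700.00/13020.00 = 85.00 mm; ȳ = 2025940.00/13020.00 = 155.60 mm.

x̄ = 85.00 mm, ȳ = 155.60 mm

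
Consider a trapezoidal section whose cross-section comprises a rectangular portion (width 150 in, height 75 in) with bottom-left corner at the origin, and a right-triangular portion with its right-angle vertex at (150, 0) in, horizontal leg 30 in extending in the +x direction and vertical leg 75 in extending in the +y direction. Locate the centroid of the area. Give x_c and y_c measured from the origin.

Part | A | x̄ᵢ | ȳᵢ | A·x̄ᵢ | A·ȳᵢ
rectangular portion | 11250.00 | 75.00 | 37.50 | 843750.00 | 421875.00
triangular portion | 1125.00 | 160.00 | 25.00 | 180000.00 | 28125.00
Σ | 12375.00 |  |  | 1023750.00 | 450000.00
x_c = 1023750.00 / 12375.00 = 82.73 in
y_c = 450000.00 / 12375.00 = 36.36 in

x_c = 82.73 in, y_c = 36.36 in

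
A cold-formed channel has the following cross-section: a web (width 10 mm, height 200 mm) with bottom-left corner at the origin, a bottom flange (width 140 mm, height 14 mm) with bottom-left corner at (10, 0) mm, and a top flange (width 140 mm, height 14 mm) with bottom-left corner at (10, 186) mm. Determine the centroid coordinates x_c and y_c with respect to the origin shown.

x_c = 54.66 mm, y_c = 100.00 mm

web: A = 10 × 200 = 2000.00, centroid at (5.00, 100.00).
bottom flange: A = 140 × 14 = 1960.00, centroid at (80.00, 7.00).
top flange: A = 140 × 14 = 1960.00, centroid at (80.00, 193.00).
ΣA = 5920.00 mm²
ΣAx_c = (2000.00)(5.00) + (1960.00)(80.00) + (1960.00)(80.00) = 323600.00 mm³
ΣAy_c = (2000.00)(100.00) + (1960.00)(7.00) + (1960.00)(193.00) = 592000.00 mm³
x_c = 323600.00 / 5920.00 = 54.66 mm
y_c = 592000.00 / 5920.00 = 100.00 mm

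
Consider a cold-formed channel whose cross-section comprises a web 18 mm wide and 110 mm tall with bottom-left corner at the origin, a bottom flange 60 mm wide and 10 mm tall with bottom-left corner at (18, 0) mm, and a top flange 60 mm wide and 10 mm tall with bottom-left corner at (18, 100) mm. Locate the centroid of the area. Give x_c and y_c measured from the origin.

x_c = 23.72 mm, y_c = 55.00 mm

web: A = 18 × 110 = 1980.00, centroid at (9.00, 55.00).
bottom flange: A = 60 × 10 = 600.00, centroid at (48.00, 5.00).
top flange: A = 60 × 10 = 600.00, centroid at (48.00, 105.00).
ΣA = 3180.00 mm²
ΣAx_c = (1980.00)(9.00) + (600.00)(48.00) + (600.00)(48.00) = 75420.00 mm³
ΣAy_c = (1980.00)(55.00) + (600.00)(5.00) + (600.00)(105.00) = 174900.00 mm³
x_c = 75420.00 / 3180.00 = 23.72 mm
y_c = 174900.00 / 3180.00 = 55.00 mm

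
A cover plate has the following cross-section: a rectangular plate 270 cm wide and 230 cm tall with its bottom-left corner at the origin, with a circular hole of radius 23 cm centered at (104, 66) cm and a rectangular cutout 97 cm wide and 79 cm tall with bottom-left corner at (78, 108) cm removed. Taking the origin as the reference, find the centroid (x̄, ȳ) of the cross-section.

Part | A | x̄ᵢ | ȳᵢ | A·x̄ᵢ | A·ȳᵢ
plate | 62100.00 | 135.00 | 115.00 | 8383500.00 | 7141500.00
hole 1 | -1661.90 | 104.00 | 66.00 | -172837.86 | -109685.57
hole 2 | -7663.00 | 126.50 | 147.50 | -969369.50 | -1130292.50
Σ | 52775.10 |  |  | 7241292.64 | 5901521.93
x̄ = 7241292.64 / 52775.10 = 137.21 cm
ȳ = 5901521.93 / 52775.10 = 111.82 cm

x̄ = 137.21 cm, ȳ = 111.82 cm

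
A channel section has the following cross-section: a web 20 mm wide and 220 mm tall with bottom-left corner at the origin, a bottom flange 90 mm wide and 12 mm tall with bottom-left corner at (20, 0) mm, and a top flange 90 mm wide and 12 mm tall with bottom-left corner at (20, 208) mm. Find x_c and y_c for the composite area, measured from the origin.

web: A = 20 × 220 = 4400.00, centroid at (10.00, 110.00).
bottom flange: A = 90 × 12 = 1080.00, centroid at (65.00, 6.00).
top flange: A = 90 × 12 = 1080.00, centroid at (65.00, 214.00).
ΣA = 6560.00 mm²
ΣAx_c = (4400.00)(10.00) + (1080.00)(65.00) + (1080.00)(65.00) = 184400.00 mm³
ΣAy_c = (4400.00)(110.00) + (1080.00)(6.00) + (1080.00)(214.00) = 721600.00 mm³
x_c = 184400.00 / 6560.00 = 28.11 mm
y_c = 721600.00 / 6560.00 = 110.00 mm

x_c = 28.11 mm, y_c = 110.00 mm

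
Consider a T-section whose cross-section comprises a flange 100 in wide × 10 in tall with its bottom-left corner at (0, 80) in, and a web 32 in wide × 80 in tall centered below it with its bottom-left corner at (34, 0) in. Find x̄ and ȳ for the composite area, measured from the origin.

x̄ = 50.00 in, ȳ = 52.64 in

Part | A | x̄ᵢ | ȳᵢ | A·x̄ᵢ | A·ȳᵢ
web | 2560.00 | 50.00 | 40.00 | 128000.00 | 102400.00
flange | 1000.00 | 50.00 | 85.00 | 50000.00 | 85000.00
Σ | 3560.00 |  |  | 178000.00 | 187400.00
x̄ = 178000.00 / 3560.00 = 50.00 in
ȳ = 187400.00 / 3560.00 = 52.64 in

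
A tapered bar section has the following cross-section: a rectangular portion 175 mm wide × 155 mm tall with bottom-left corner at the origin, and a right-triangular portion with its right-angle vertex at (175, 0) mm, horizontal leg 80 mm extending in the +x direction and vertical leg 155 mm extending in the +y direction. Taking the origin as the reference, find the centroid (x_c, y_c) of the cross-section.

x_c = 108.74 mm, y_c = 72.69 mm

rectangular portion: A = 175 × 155 = 27125.00, centroid at (87.50, 77.50).
triangular portion: A = ½·80·155 = 6200.00, centroid at (201.67, 51.67).
ΣA = 33325.00 mm²
ΣAx_c = (27125.00)(87.50) + (6200.00)(201.67) = 3623770.83 mm³
ΣAy_c = (27125.00)(77.50) + (6200.00)(51.67) = 2422520.83 mm³
x_c = 3623770.83 / 33325.00 = 108.74 mm
y_c = 2422520.83 / 33325.00 = 72.69 mm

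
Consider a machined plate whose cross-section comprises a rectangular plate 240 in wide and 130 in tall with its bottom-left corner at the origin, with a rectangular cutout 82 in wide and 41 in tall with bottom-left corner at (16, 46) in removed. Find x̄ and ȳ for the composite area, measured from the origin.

x̄ = 127.61 in, ȳ = 64.82 in

plate: A = 240 × 130 = 31200.00, centroid at (120.00, 65.00).
hole: A = −(82 × 41) = -3362.00, centroid at (57.00, 66.50).
ΣA = 27838.00 in², ΣAx̄ = 3552366.00 in³, ΣAȳ = 1804427.00 in³.
x̄ = 3552366.00/27838.00 = 127.61 in; ȳ = 1804427.00/27838.00 = 64.82 in.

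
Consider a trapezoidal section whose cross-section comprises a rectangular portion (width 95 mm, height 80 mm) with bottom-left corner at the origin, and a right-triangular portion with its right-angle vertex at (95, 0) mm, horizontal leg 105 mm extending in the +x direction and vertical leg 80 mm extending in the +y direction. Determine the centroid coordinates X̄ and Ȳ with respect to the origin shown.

X̄ = 76.86 mm, Ȳ = 35.25 mm

rectangular portion: A = 95 × 80 = 7600.00, centroid at (47.50, 40.00).
triangular portion: A = ½·105·80 = 4200.00, centroid at (130.00, 26.67).
ΣA = 11800.00 mm²
ΣAX̄ = (7600.00)(47.50) + (4200.00)(130.00) = 907000.00 mm³
ΣAȲ = (7600.00)(40.00) + (4200.00)(26.67) = 416000.00 mm³
X̄ = 907000.00 / 11800.00 = 76.86 mm
Ȳ = 416000.00 / 11800.00 = 35.25 mm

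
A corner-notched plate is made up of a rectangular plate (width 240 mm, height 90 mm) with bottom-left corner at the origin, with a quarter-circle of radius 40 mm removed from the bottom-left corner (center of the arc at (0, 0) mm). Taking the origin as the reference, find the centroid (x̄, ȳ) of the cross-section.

x̄ = 126.36 mm, ȳ = 46.73 mm

plate: A = 240 × 90 = 21600.00, centroid at (120.00, 45.00).
removed quarter-circle: A = −¼π·40² = -1256.64, centroid at (16.98, 16.98).
ΣA = 20343.36 mm², ΣAx̄ = 2570666.67 mm³, ΣAȳ = 950666.67 mm³.
x̄ = 2570666.67/20343.36 = 126.36 mm; ȳ = 950666.67/20343.36 = 46.73 mm.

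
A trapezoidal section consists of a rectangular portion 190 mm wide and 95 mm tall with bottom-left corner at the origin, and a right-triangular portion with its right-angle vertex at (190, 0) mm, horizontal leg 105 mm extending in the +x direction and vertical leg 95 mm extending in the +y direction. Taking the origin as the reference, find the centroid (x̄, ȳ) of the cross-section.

x̄ = 123.14 mm, ȳ = 44.07 mm

Part | A | x̄ᵢ | ȳᵢ | A·x̄ᵢ | A·ȳᵢ
rectangular portion | 18050.00 | 95.00 | 47.50 | 1714750.00 | 857375.00
triangular portion | 4987.50 | 225.00 | 31.67 | 1122187.50 | 157937.50
Σ | 23037.50 |  |  | 2836937.50 | 1015312.50
x̄ = 2836937.50 / 23037.50 = 123.14 mm
ȳ = 1015312.50 / 23037.50 = 44.07 mm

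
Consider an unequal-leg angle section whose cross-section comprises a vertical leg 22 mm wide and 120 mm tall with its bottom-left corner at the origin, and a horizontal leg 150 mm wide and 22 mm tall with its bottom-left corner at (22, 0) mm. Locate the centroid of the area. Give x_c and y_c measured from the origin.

x_c = 58.78 mm, y_c = 32.78 mm

Part | A | x̄ᵢ | ȳᵢ | A·x̄ᵢ | A·ȳᵢ
vertical leg | 2640.00 | 11.00 | 60.00 | 29040.00 | 158400.00
horizontal leg | 3300.00 | 97.00 | 11.00 | 320100.00 | 36300.00
Σ | 5940.00 |  |  | 349140.00 | 194700.00
x_c = 349140.00 / 5940.00 = 58.78 mm
y_c = 194700.00 / 5940.00 = 32.78 mm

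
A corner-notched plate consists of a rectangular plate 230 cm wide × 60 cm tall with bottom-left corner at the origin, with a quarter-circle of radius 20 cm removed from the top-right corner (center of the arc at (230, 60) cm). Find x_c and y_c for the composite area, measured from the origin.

x_c = 112.52 cm, y_c = 29.50 cm

plate: A = 230 × 60 = 13800.00, centroid at (115.00, 30.00).
removed quarter-circle: A = −¼π·20² = -314.16, centroid at (221.51, 51.51).
ΣA = 13485.84 cm², ΣAx_c = 1517410.04 cm³, ΣAy_c = 397817.11 cm³.
x_c = 1517410.04/13485.84 = 112.52 cm; y_c = 397817.11/13485.84 = 29.50 cm.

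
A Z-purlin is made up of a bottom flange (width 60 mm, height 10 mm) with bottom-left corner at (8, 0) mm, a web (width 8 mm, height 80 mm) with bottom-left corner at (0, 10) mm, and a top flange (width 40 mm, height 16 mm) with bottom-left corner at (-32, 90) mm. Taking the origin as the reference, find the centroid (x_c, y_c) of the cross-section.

Part | A | x̄ᵢ | ȳᵢ | A·x̄ᵢ | A·ȳᵢ
bottom flange | 600.00 | 38.00 | 5.00 | 22800.00 | 3000.00
web | 640.00 | 4.00 | 50.00 | 2560.00 | 32000.00
top flange | 640.00 | -12.00 | 98.00 | -7680.00 | 62720.00
Σ | 1880.00 |  |  | 17680.00 | 97720.00
x_c = 17680.00 / 1880.00 = 9.40 mm
y_c = 97720.00 / 1880.00 = 51.98 mm

x_c = 9.40 mm, y_c = 51.98 mm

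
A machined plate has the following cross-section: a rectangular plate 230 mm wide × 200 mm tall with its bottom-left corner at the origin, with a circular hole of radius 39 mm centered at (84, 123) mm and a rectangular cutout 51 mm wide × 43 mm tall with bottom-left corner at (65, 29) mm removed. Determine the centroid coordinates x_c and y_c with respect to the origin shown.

plate: A = 230 × 200 = 46000.00, centroid at (115.00, 100.00).
hole 1: A = −π·39² = -4778.36, centroid at (84.00, 123.00).
hole 2: A = −(51 × 43) = -2193.00, centroid at (90.50, 50.50).
ΣA = 39028.64 mm²
ΣAx_c = (46000.00)(115.00) + (-4778.36)(84.00) + (-2193.00)(90.50) = 4690151.06 mm³
ΣAy_c = (46000.00)(100.00) + (-4778.36)(123.00) + (-2193.00)(50.50) = 3901514.92 mm³
x_c = 4690151.06 / 39028.64 = 120.17 mm
y_c = 3901514.92 / 39028.64 = 99.97 mm

x_c = 120.17 mm, y_c = 99.97 mm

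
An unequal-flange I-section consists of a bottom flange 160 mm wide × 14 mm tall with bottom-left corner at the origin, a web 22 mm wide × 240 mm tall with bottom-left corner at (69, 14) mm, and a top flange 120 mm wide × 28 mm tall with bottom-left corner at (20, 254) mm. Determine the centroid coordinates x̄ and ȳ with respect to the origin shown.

bottom flange: A = 160 × 14 = 2240.00, centroid at (80.00, 7.00).
web: A = 22 × 240 = 5280.00, centroid at (80.00, 134.00).
top flange: A = 120 × 28 = 3360.00, centroid at (80.00, 268.00).
ΣA = 10880.00 mm²
ΣAx̄ = (2240.00)(80.00) + (5280.00)(80.00) + (3360.00)(80.00) = 870400.00 mm³
ΣAȳ = (2240.00)(7.00) + (5280.00)(134.00) + (3360.00)(268.00) = 1623680.00 mm³
x̄ = 870400.00 / 10880.00 = 80.00 mm
ȳ = 1623680.00 / 10880.00 = 149.24 mm

x̄ = 80.00 mm, ȳ = 149.24 mm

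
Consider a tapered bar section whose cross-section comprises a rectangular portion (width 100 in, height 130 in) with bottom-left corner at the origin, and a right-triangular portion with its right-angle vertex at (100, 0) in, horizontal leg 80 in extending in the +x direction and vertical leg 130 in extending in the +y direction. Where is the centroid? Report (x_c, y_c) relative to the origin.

Part | A | x̄ᵢ | ȳᵢ | A·x̄ᵢ | A·ȳᵢ
rectangular portion | 13000.00 | 50.00 | 65.00 | 650000.00 | 845000.00
triangular portion | 5200.00 | 126.67 | 43.33 | 658666.67 | 225333.33
Σ | 18200.00 |  |  | 1308666.67 | 1070333.33
x_c = 1308666.67 / 18200.00 = 71.90 in
y_c = 1070333.33 / 18200.00 = 58.81 in

x_c = 71.90 in, y_c = 58.81 in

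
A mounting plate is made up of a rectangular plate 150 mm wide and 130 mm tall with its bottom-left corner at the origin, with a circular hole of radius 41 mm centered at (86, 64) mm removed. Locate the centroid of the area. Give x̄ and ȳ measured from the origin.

plate: A = 150 × 130 = 19500.00, centroid at (75.00, 65.00).
hole: A = −π·41² = -5281.02, centroid at (86.00, 64.00).
ΣA = 14218.98 mm², ΣAx̄ = 1008332.52 mm³, ΣAȳ = 929514.90 mm³.
x̄ = 1008332.52/14218.98 = 70.91 mm; ȳ = 929514.90/14218.98 = 65.37 mm.

x̄ = 70.91 mm, ȳ = 65.37 mm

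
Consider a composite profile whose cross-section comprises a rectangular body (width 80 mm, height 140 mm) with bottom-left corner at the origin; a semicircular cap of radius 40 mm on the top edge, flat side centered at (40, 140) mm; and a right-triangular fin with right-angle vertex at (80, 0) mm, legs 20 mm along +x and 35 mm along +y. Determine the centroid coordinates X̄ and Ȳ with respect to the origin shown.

X̄ = 41.16 mm, Ȳ = 84.09 mm

rectangular body: A = 80 × 140 = 11200.00, centroid at (40.00, 70.00).
semicircular top: A = ½π·40² = 2513.27, centroid at (40.00, 156.98).
triangular fin: A = ½·20·35 = 350.00, centroid at (86.67, 11.67).
ΣA = 14063.27 mm², ΣAX̄ = 578864.30 mm³, ΣAȲ = 1182608.38 mm³.
X̄ = 578864.30/14063.27 = 41.16 mm; Ȳ = 1182608.38/14063.27 = 84.09 mm.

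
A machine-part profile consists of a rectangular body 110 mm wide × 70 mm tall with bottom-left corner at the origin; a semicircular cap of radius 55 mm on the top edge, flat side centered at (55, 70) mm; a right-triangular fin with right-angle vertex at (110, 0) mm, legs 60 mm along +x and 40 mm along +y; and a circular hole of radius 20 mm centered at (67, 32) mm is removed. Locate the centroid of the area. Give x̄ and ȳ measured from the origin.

rectangular body: A = 110 × 70 = 7700.00, centroid at (55.00, 35.00).
semicircular top: A = ½π·55² = 4751.66, centroid at (55.00, 93.34).
triangular fin: A = ½·60·40 = 1200.00, centroid at (130.00, 13.33).
hole: A = −π·20² = -1256.64, centroid at (67.00, 32.00).
ΣA = 12395.02 mm²
ΣAx̄ = (7700.00)(55.00) + (4751.66)(55.00) + (1200.00)(130.00) + (-1256.64)(67.00) = 756646.56 mm³
ΣAȳ = (7700.00)(35.00) + (4751.66)(93.34) + (1200.00)(13.33) + (-1256.64)(32.00) = 688820.40 mm³
x̄ = 756646.56 / 12395.02 = 61.04 mm
ȳ = 688820.40 / 12395.02 = 55.57 mm

x̄ = 61.04 mm, ȳ = 55.57 mm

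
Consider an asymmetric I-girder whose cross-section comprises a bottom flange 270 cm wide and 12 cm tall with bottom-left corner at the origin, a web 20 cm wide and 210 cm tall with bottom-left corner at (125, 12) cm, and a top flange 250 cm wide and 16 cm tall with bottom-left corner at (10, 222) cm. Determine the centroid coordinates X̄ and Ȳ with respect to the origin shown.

X̄ = 135.00 cm, Ȳ = 125.07 cm

bottom flange: A = 270 × 12 = 3240.00, centroid at (135.00, 6.00).
web: A = 20 × 210 = 4200.00, centroid at (135.00, 117.00).
top flange: A = 250 × 16 = 4000.00, centroid at (135.00, 230.00).
ΣA = 11440.00 cm²
ΣAX̄ = (3240.00)(135.00) + (4200.00)(135.00) + (4000.00)(135.00) = 1544400.00 cm³
ΣAȲ = (3240.00)(6.00) + (4200.00)(117.00) + (4000.00)(230.00) = 1430840.00 cm³
X̄ = 1544400.00 / 11440.00 = 135.00 cm
Ȳ = 1430840.00 / 11440.00 = 125.07 cm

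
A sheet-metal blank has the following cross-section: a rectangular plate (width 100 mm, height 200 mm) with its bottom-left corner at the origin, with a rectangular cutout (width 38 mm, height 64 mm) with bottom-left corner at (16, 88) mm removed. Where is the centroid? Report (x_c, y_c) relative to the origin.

x_c = 52.08 mm, y_c = 97.23 mm

Part | A | x̄ᵢ | ȳᵢ | A·x̄ᵢ | A·ȳᵢ
plate | 20000.00 | 50.00 | 100.00 | 1000000.00 | 2000000.00
hole | -2432.00 | 35.00 | 120.00 | -85120.00 | -291840.00
Σ | 17568.00 |  |  | 914880.00 | 1708160.00
x_c = 914880.00 / 17568.00 = 52.08 mm
y_c = 1708160.00 / 17568.00 = 97.23 mm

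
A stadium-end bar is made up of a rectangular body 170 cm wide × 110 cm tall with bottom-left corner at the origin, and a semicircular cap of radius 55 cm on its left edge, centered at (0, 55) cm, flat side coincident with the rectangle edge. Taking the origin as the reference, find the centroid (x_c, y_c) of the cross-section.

x_c = 63.05 cm, y_c = 55.00 cm

rectangular body: A = 170 × 110 = 18700.00, centroid at (85.00, 55.00).
semicircular end: A = ½π·55² = 4751.66, centroid at (-23.34, 55.00).
ΣA = 23451.66 cm²
ΣAx_c = (18700.00)(85.00) + (4751.66)(-23.34) = 1478583.33 cm³
ΣAy_c = (18700.00)(55.00) + (4751.66)(55.00) = 1289841.24 cm³
x_c = 1478583.33 / 23451.66 = 63.05 cm
y_c = 1289841.24 / 23451.66 = 55.00 cm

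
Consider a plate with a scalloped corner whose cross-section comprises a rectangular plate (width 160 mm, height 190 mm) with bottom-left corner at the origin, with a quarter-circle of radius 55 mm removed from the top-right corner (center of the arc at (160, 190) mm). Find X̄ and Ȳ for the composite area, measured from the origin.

X̄ = 75.20 mm, Ȳ = 88.93 mm

plate: A = 160 × 190 = 30400.00, centroid at (80.00, 95.00).
removed quarter-circle: A = −¼π·55² = -2375.83, centroid at (136.66, 166.66).
ΣA = 28024.17 mm², ΣAX̄ = 2107325.62 mm³, ΣAȲ = 2492050.74 mm³.
X̄ = 2107325.62/28024.17 = 75.20 mm; Ȳ = 2492050.74/28024.17 = 88.93 mm.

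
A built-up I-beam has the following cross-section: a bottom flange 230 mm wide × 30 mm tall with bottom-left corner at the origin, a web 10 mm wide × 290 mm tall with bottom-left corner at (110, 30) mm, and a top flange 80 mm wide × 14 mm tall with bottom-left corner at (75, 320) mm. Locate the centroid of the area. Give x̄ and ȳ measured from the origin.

x̄ = 115.00 mm, ȳ = 89.49 mm

bottom flange: A = 230 × 30 = 6900.00, centroid at (115.00, 15.00).
web: A = 10 × 290 = 2900.00, centroid at (115.00, 175.00).
top flange: A = 80 × 14 = 1120.00, centroid at (115.00, 327.00).
ΣA = 10920.00 mm²
ΣAx̄ = (6900.00)(115.00) + (2900.00)(115.00) + (1120.00)(115.00) = 1255800.00 mm³
ΣAȳ = (6900.00)(15.00) + (2900.00)(175.00) + (1120.00)(327.00) = 977240.00 mm³
x̄ = 1255800.00 / 10920.00 = 115.00 mm
ȳ = 977240.00 / 10920.00 = 89.49 mm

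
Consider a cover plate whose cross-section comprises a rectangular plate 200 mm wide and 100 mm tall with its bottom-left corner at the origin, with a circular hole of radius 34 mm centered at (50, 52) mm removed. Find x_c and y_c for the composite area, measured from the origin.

x_c = 111.09 mm, y_c = 49.56 mm

plate: A = 200 × 100 = 20000.00, centroid at (100.00, 50.00).
hole: A = −π·34² = -3631.68, centroid at (50.00, 52.00).
ΣA = 16368.32 mm²
ΣAx_c = (20000.00)(100.00) + (-3631.68)(50.00) = 1818415.94 mm³
ΣAy_c = (20000.00)(50.00) + (-3631.68)(52.00) = 811152.58 mm³
x_c = 1818415.94 / 16368.32 = 111.09 mm
y_c = 811152.58 / 16368.32 = 49.56 mm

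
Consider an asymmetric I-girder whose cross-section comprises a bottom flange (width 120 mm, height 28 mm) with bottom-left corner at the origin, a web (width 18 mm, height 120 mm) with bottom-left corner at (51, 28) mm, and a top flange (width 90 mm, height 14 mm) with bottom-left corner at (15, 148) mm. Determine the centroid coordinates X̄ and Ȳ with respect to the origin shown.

bottom flange: A = 120 × 28 = 3360.00, centroid at (60.00, 14.00).
web: A = 18 × 120 = 2160.00, centroid at (60.00, 88.00).
top flange: A = 90 × 14 = 1260.00, centroid at (60.00, 155.00).
ΣA = 6780.00 mm², ΣAX̄ = 406800.00 mm³, ΣAȲ = 432420.00 mm³.
X̄ = 406800.00/6780.00 = 60.00 mm; Ȳ = 432420.00/6780.00 = 63.78 mm.

X̄ = 60.00 mm, Ȳ = 63.78 mm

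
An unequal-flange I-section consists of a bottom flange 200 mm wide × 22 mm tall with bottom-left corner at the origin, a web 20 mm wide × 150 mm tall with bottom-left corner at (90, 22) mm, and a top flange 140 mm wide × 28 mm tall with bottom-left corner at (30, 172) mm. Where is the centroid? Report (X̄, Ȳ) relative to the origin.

bottom flange: A = 200 × 22 = 4400.00, centroid at (100.00, 11.00).
web: A = 20 × 150 = 3000.00, centroid at (100.00, 97.00).
top flange: A = 140 × 28 = 3920.00, centroid at (100.00, 186.00).
ΣA = 11320.00 mm², ΣAX̄ = 1132000.00 mm³, ΣAȲ = 1068520.00 mm³.
X̄ = 1132000.00/11320.00 = 100.00 mm; Ȳ = 1068520.00/11320.00 = 94.39 mm.

X̄ = 100.00 mm, Ȳ = 94.39 mm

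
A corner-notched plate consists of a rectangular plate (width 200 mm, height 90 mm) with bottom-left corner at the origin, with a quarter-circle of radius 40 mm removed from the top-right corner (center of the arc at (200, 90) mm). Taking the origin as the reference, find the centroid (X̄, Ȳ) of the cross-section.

Part | A | x̄ᵢ | ȳᵢ | A·x̄ᵢ | A·ȳᵢ
plate | 18000.00 | 100.00 | 45.00 | 1800000.00 | 810000.00
removed quarter-circle | -1256.64 | 183.02 | 73.02 | -229994.08 | -91764.00
Σ | 16743.36 |  |  | 1570005.92 | 718236.00
X̄ = 1570005.92 / 16743.36 = 93.77 mm
Ȳ = 718236.00 / 16743.36 = 42.90 mm

X̄ = 93.77 mm, Ȳ = 42.90 mm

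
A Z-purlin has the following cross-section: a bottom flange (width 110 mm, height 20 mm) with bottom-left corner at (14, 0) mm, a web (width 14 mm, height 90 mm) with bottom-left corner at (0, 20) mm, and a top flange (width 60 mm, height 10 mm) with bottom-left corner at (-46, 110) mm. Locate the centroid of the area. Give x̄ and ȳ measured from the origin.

bottom flange: A = 110 × 20 = 2200.00, centroid at (69.00, 10.00).
web: A = 14 × 90 = 1260.00, centroid at (7.00, 65.00).
top flange: A = 60 × 10 = 600.00, centroid at (-16.00, 115.00).
ΣA = 4060.00 mm²
ΣAx̄ = (2200.00)(69.00) + (1260.00)(7.00) + (600.00)(-16.00) = 151020.00 mm³
ΣAȳ = (2200.00)(10.00) + (1260.00)(65.00) + (600.00)(115.00) = 172900.00 mm³
x̄ = 151020.00 / 4060.00 = 37.20 mm
ȳ = 172900.00 / 4060.00 = 42.59 mm

x̄ = 37.20 mm, ȳ = 42.59 mm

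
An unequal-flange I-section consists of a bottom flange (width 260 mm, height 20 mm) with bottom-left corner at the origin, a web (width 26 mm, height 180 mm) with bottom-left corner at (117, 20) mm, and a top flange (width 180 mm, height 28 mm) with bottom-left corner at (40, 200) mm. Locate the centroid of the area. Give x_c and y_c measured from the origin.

x_c = 130.00 mm, y_c = 110.28 mm

Part | A | x̄ᵢ | ȳᵢ | A·x̄ᵢ | A·ȳᵢ
bottom flange | 5200.00 | 130.00 | 10.00 | 676000.00 | 52000.00
web | 4680.00 | 130.00 | 110.00 | 608400.00 | 514800.00
top flange | 5040.00 | 130.00 | 214.00 | 655200.00 | 1078560.00
Σ | 14920.00 |  |  | 1939600.00 | 1645360.00
x_c = 1939600.00 / 14920.00 = 130.00 mm
y_c = 1645360.00 / 14920.00 = 110.28 mm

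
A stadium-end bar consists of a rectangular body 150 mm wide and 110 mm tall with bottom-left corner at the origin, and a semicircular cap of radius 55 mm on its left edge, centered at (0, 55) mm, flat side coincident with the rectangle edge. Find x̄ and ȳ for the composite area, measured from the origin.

x̄ = 53.01 mm, ȳ = 55.00 mm

rectangular body: A = 150 × 110 = 16500.00, centroid at (75.00, 55.00).
semicircular end: A = ½π·55² = 4751.66, centroid at (-23.34, 55.00).
ΣA = 21251.66 mm²
ΣAx̄ = (16500.00)(75.00) + (4751.66)(-23.34) = 1126583.33 mm³
ΣAȳ = (16500.00)(55.00) + (4751.66)(55.00) = 1168841.24 mm³
x̄ = 1126583.33 / 21251.66 = 53.01 mm
ȳ = 1168841.24 / 21251.66 = 55.00 mm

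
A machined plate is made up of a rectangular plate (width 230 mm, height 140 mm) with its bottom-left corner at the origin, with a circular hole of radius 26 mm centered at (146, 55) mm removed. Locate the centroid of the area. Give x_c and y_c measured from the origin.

x_c = 112.81 mm, y_c = 71.06 mm

plate: A = 230 × 140 = 32200.00, centroid at (115.00, 70.00).
hole: A = −π·26² = -2123.72, centroid at (146.00, 55.00).
ΣA = 30076.28 mm²
ΣAx_c = (32200.00)(115.00) + (-2123.72)(146.00) = 3392937.37 mm³
ΣAy_c = (32200.00)(70.00) + (-2123.72)(55.00) = 2137195.59 mm³
x_c = 3392937.37 / 30076.28 = 112.81 mm
y_c = 2137195.59 / 30076.28 = 71.06 mm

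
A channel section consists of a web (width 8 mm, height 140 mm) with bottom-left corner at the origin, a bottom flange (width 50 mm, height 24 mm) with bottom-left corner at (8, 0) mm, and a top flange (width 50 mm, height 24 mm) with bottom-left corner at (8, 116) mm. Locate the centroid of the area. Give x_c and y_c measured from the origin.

x_c = 23.77 mm, y_c = 70.00 mm

Part | A | x̄ᵢ | ȳᵢ | A·x̄ᵢ | A·ȳᵢ
web | 1120.00 | 4.00 | 70.00 | 4480.00 | 78400.00
bottom flange | 1200.00 | 33.00 | 12.00 | 39600.00 | 14400.00
top flange | 1200.00 | 33.00 | 128.00 | 39600.00 | 153600.00
Σ | 3520.00 |  |  | 83680.00 | 246400.00
x_c = 83680.00 / 3520.00 = 23.77 mm
y_c = 246400.00 / 3520.00 = 70.00 mm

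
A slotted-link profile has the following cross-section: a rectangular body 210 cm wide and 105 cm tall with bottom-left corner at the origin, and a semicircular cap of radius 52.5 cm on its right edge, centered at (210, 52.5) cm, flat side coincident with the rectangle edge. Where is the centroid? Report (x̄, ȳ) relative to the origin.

x̄ = 125.89 cm, ȳ = 52.50 cm

rectangular body: A = 210 × 105 = 22050.00, centroid at (105.00, 52.50).
semicircular end: A = ½π·52.5² = 4329.51, centroid at (232.28, 52.50).
ΣA = 26379.51 cm²
ΣAx̄ = (22050.00)(105.00) + (4329.51)(232.28) = 3320915.30 cm³
ΣAȳ = (22050.00)(52.50) + (4329.51)(52.50) = 1384924.14 cm³
x̄ = 3320915.30 / 26379.51 = 125.89 cm
ȳ = 1384924.14 / 26379.51 = 52.50 cm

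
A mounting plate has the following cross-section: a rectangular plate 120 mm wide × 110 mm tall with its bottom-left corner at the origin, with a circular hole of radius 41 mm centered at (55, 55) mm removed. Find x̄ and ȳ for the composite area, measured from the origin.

x̄ = 63.33 mm, ȳ = 55.00 mm

plate: A = 120 × 110 = 13200.00, centroid at (60.00, 55.00).
hole: A = −π·41² = -5281.02, centroid at (55.00, 55.00).
ΣA = 7918.98 mm²
ΣAx̄ = (13200.00)(60.00) + (-5281.02)(55.00) = 501544.05 mm³
ΣAȳ = (13200.00)(55.00) + (-5281.02)(55.00) = 435544.05 mm³
x̄ = 501544.05 / 7918.98 = 63.33 mm
ȳ = 435544.05 / 7918.98 = 55.00 mm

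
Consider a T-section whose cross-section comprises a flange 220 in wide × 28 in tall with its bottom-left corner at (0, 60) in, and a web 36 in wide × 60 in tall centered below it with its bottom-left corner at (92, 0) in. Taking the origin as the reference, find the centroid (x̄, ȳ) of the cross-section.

x̄ = 110.00 in, ȳ = 62.58 in

Part | A | x̄ᵢ | ȳᵢ | A·x̄ᵢ | A·ȳᵢ
web | 2160.00 | 110.00 | 30.00 | 237600.00 | 64800.00
flange | 6160.00 | 110.00 | 74.00 | 677600.00 | 455840.00
Σ | 8320.00 |  |  | 915200.00 | 520640.00
x̄ = 915200.00 / 8320.00 = 110.00 in
ȳ = 520640.00 / 8320.00 = 62.58 in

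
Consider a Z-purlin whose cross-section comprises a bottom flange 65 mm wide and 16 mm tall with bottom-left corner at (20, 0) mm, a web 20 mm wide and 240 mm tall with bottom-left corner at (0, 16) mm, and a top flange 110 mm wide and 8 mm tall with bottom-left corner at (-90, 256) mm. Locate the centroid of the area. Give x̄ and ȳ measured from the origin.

x̄ = 10.68 mm, ȳ = 132.43 mm

Part | A | x̄ᵢ | ȳᵢ | A·x̄ᵢ | A·ȳᵢ
bottom flange | 1040.00 | 52.50 | 8.00 | 54600.00 | 8320.00
web | 4800.00 | 10.00 | 136.00 | 48000.00 | 652800.00
top flange | 880.00 | -35.00 | 260.00 | -30800.00 | 228800.00
Σ | 6720.00 |  |  | 71800.00 | 889920.00
x̄ = 71800.00 / 6720.00 = 10.68 mm
ȳ = 889920.00 / 6720.00 = 132.43 mm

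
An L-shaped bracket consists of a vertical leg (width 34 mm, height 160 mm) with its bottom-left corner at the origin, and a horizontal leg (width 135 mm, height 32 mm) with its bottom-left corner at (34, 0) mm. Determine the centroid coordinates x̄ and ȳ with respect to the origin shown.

vertical leg: A = 34 × 160 = 5440.00, centroid at (17.00, 80.00).
horizontal leg: A = 135 × 32 = 4320.00, centroid at (101.50, 16.00).
ΣA = 9760.00 mm², ΣAx̄ = 530960.00 mm³, ΣAȳ = 504320.00 mm³.
x̄ = 530960.00/9760.00 = 54.40 mm; ȳ = 504320.00/9760.00 = 51.67 mm.

x̄ = 54.40 mm, ȳ = 51.67 mm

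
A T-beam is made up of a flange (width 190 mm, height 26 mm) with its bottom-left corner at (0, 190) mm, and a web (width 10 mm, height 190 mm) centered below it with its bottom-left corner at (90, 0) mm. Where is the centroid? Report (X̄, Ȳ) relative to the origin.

X̄ = 95.00 mm, Ȳ = 173.00 mm

Part | A | x̄ᵢ | ȳᵢ | A·x̄ᵢ | A·ȳᵢ
web | 1900.00 | 95.00 | 95.00 | 180500.00 | 180500.00
flange | 4940.00 | 95.00 | 203.00 | 469300.00 | 1002820.00
Σ | 6840.00 |  |  | 649800.00 | 1183320.00
X̄ = 649800.00 / 6840.00 = 95.00 mm
Ȳ = 1183320.00 / 6840.00 = 173.00 mm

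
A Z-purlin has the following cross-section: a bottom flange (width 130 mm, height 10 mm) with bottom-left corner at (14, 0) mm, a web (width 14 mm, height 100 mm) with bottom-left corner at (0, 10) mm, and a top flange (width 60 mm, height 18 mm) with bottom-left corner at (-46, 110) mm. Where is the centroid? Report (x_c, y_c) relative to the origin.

x_c = 25.19 mm, y_c = 57.94 mm

bottom flange: A = 130 × 10 = 1300.00, centroid at (79.00, 5.00).
web: A = 14 × 100 = 1400.00, centroid at (7.00, 60.00).
top flange: A = 60 × 18 = 1080.00, centroid at (-16.00, 119.00).
ΣA = 3780.00 mm²
ΣAx_c = (1300.00)(79.00) + (1400.00)(7.00) + (1080.00)(-16.00) = 95220.00 mm³
ΣAy_c = (1300.00)(5.00) + (1400.00)(60.00) + (1080.00)(119.00) = 219020.00 mm³
x_c = 95220.00 / 3780.00 = 25.19 mm
y_c = 219020.00 / 3780.00 = 57.94 mm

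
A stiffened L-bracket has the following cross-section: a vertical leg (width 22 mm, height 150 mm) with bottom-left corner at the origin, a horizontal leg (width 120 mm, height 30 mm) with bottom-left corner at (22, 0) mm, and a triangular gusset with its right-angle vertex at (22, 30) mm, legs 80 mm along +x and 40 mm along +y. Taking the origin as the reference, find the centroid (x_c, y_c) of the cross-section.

x_c = 48.16 mm, y_c = 43.63 mm

vertical leg: A = 22 × 150 = 3300.00, centroid at (11.00, 75.00).
horizontal leg: A = 120 × 30 = 3600.00, centroid at (82.00, 15.00).
gusset: A = ½·80·40 = 1600.00, centroid at (48.67, 43.33).
ΣA = 8500.00 mm², ΣAx_c = 409366.67 mm³, ΣAy_c = 370833.33 mm³.
x_c = 409366.67/8500.00 = 48.16 mm; y_c = 370833.33/8500.00 = 43.63 mm.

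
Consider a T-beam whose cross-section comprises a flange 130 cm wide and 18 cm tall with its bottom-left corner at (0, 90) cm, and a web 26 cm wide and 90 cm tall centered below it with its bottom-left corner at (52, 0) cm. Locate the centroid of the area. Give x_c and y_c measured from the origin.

x_c = 65.00 cm, y_c = 72.00 cm

web: A = 26 × 90 = 2340.00, centroid at (65.00, 45.00).
flange: A = 130 × 18 = 2340.00, centroid at (65.00, 99.00).
ΣA = 4680.00 cm²
ΣAx_c = (2340.00)(65.00) + (2340.00)(65.00) = 304200.00 cm³
ΣAy_c = (2340.00)(45.00) + (2340.00)(99.00) = 336960.00 cm³
x_c = 304200.00 / 4680.00 = 65.00 cm
y_c = 336960.00 / 4680.00 = 72.00 cm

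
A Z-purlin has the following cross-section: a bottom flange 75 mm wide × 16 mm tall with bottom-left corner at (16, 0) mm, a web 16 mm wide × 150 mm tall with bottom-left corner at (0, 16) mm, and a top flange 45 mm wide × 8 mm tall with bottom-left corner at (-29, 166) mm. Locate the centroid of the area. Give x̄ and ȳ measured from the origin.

bottom flange: A = 75 × 16 = 1200.00, centroid at (53.50, 8.00).
web: A = 16 × 150 = 2400.00, centroid at (8.00, 91.00).
top flange: A = 45 × 8 = 360.00, centroid at (-6.50, 170.00).
ΣA = 3960.00 mm², ΣAx̄ = 81060.00 mm³, ΣAȳ = 289200.00 mm³.
x̄ = 81060.00/3960.00 = 20.47 mm; ȳ = 289200.00/3960.00 = 73.03 mm.

x̄ = 20.47 mm, ȳ = 73.03 mm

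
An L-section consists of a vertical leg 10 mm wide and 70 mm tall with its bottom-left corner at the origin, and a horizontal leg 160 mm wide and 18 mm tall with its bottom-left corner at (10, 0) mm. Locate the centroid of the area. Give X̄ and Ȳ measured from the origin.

X̄ = 73.38 mm, Ȳ = 14.08 mm

Part | A | x̄ᵢ | ȳᵢ | A·x̄ᵢ | A·ȳᵢ
vertical leg | 700.00 | 5.00 | 35.00 | 3500.00 | 24500.00
horizontal leg | 2880.00 | 90.00 | 9.00 | 259200.00 | 25920.00
Σ | 3580.00 |  |  | 262700.00 | 50420.00
X̄ = 262700.00 / 3580.00 = 73.38 mm
Ȳ = 50420.00 / 3580.00 = 14.08 mm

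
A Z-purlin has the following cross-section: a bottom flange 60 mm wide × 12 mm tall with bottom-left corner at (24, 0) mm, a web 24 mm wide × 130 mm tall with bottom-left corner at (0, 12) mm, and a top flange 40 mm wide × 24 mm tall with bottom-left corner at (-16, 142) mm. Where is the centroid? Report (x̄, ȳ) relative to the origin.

Part | A | x̄ᵢ | ȳᵢ | A·x̄ᵢ | A·ȳᵢ
bottom flange | 720.00 | 54.00 | 6.00 | 38880.00 | 4320.00
web | 3120.00 | 12.00 | 77.00 | 37440.00 | 240240.00
top flange | 960.00 | 4.00 | 154.00 | 3840.00 | 147840.00
Σ | 4800.00 |  |  | 80160.00 | 392400.00
x̄ = 80160.00 / 4800.00 = 16.70 mm
ȳ = 392400.00 / 4800.00 = 81.75 mm

x̄ = 16.70 mm, ȳ = 81.75 mm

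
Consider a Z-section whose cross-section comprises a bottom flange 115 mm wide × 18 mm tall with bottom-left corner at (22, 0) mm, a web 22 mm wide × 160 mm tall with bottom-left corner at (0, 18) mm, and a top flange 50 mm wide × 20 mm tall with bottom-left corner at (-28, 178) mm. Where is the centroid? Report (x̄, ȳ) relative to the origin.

bottom flange: A = 115 × 18 = 2070.00, centroid at (79.50, 9.00).
web: A = 22 × 160 = 3520.00, centroid at (11.00, 98.00).
top flange: A = 50 × 20 = 1000.00, centroid at (-3.00, 188.00).
ΣA = 6590.00 mm², ΣAx̄ = 200285.00 mm³, ΣAȳ = 551590.00 mm³.
x̄ = 200285.00/6590.00 = 30.39 mm; ȳ = 551590.00/6590.00 = 83.70 mm.

x̄ = 30.39 mm, ȳ = 83.70 mm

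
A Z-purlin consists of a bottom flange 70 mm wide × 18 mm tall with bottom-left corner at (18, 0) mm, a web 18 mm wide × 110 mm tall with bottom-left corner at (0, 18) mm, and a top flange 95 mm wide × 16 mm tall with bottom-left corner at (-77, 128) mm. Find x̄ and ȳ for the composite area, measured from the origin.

Part | A | x̄ᵢ | ȳᵢ | A·x̄ᵢ | A·ȳᵢ
bottom flange | 1260.00 | 53.00 | 9.00 | 66780.00 | 11340.00
web | 1980.00 | 9.00 | 73.00 | 17820.00 | 144540.00
top flange | 1520.00 | -29.50 | 136.00 | -44840.00 | 206720.00
Σ | 4760.00 |  |  | 39760.00 | 362600.00
x̄ = 39760.00 / 4760.00 = 8.35 mm
ȳ = 362600.00 / 4760.00 = 76.18 mm

x̄ = 8.35 mm, ȳ = 76.18 mm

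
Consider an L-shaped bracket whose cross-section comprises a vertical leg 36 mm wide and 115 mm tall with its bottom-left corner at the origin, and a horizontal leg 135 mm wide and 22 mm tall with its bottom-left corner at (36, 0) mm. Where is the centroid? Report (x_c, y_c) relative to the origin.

x_c = 53.72 mm, y_c = 38.08 mm

vertical leg: A = 36 × 115 = 4140.00, centroid at (18.00, 57.50).
horizontal leg: A = 135 × 22 = 2970.00, centroid at (103.50, 11.00).
ΣA = 7110.00 mm², ΣAx_c = 381915.00 mm³, ΣAy_c = 270720.00 mm³.
x_c = 381915.00/7110.00 = 53.72 mm; y_c = 270720.00/7110.00 = 38.08 mm.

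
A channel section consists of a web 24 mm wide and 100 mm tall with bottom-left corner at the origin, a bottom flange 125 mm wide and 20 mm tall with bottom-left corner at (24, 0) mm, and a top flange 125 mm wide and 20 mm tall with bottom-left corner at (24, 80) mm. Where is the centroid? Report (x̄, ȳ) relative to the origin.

web: A = 24 × 100 = 2400.00, centroid at (12.00, 50.00).
bottom flange: A = 125 × 20 = 2500.00, centroid at (86.50, 10.00).
top flange: A = 125 × 20 = 2500.00, centroid at (86.50, 90.00).
ΣA = 7400.00 mm²
ΣAx̄ = (2400.00)(12.00) + (2500.00)(86.50) + (2500.00)(86.50) = 461300.00 mm³
ΣAȳ = (2400.00)(50.00) + (2500.00)(10.00) + (2500.00)(90.00) = 370000.00 mm³
x̄ = 461300.00 / 7400.00 = 62.34 mm
ȳ = 370000.00 / 7400.00 = 50.00 mm

x̄ = 62.34 mm, ȳ = 50.00 mm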